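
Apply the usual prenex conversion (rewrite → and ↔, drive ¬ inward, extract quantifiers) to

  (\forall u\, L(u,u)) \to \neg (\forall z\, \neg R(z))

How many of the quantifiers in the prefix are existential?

Rewrite implications/biconditionals: A → B as ¬A ∨ B.
  \neg (\forall u\, L(u,u)) \lor \neg (\forall z\, \neg R(z))
Drive negations inward (¬∀x A ≡ ∃x ¬A, ¬∃x A ≡ ∀x ¬A, De Morgan for ∧/∨):
  (\exists u\, \neg L(u,u)) \lor (\exists z\, R(z))
All bound variables are already distinct, so no renaming is needed.
Extract every quantifier outward, since the variables are now distinct and don't occur free across branches:
  \exists u\, \exists z\, (\neg L(u,u) \lor R(z))
The prefix is \exists u \exists z: 0 universal, 2 existential.

2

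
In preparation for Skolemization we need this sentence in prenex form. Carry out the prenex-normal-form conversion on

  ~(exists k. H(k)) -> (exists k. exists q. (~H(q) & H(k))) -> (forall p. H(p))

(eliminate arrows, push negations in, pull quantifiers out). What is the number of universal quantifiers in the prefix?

3

Eliminate → and ↔ using ¬ and ∨.
  ~~(exists k. H(k)) | ~(exists k. exists q. (~H(q) & H(k))) | (forall p. H(p))
Drive negations inward (¬∀x A ≡ ∃x ¬A, ¬∃x A ≡ ∀x ¬A, De Morgan for ∧/∨):
  (exists k. H(k)) | (forall k. forall q. (H(q) | ~H(k))) | (forall p. H(p))
Give each quantifier a distinct variable: k↦z.
  (exists k. H(k)) | (forall z. forall q. (H(q) | ~H(z))) | (forall p. H(p))
Pull the quantifiers to the front (each side's bound variable is not free in the other side):
  exists k. forall z. forall q. forall p. (H(k) | H(q) | ~H(z) | H(p))
The prefix is exists k forall z forall q forall p: 3 universal, 1 existential.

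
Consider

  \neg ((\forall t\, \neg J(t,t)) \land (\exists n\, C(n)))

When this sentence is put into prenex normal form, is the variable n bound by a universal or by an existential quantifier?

Drive negations inward (¬∀x A ≡ ∃x ¬A, ¬∃x A ≡ ∀x ¬A, De Morgan for ∧/∨):
  (\exists t\, J(t,t)) \lor (\forall n\, \neg C(n))
Pull the quantifiers to the front (each side's bound variable is not free in the other side):
  \exists t\, \forall n\, (J(t,t) \lor \neg C(n))
The quantifier \exists n sits under an odd number of negations, so it flips to \forall n.

universal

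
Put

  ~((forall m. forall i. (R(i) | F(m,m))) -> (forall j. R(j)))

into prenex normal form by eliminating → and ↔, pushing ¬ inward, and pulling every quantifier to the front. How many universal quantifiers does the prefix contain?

Rewrite implications/biconditionals: A → B as ¬A ∨ B.
  ~(~(forall m. forall i. (R(i) | F(m,m))) | (forall j. R(j)))
Drive negations inward (¬∀x A ≡ ∃x ¬A, ¬∃x A ≡ ∀x ¬A, De Morgan for ∧/∨):
  (forall m. forall i. (R(i) | F(m,m))) & (exists j. ~R(j))
All bound variables are already distinct, so no renaming is needed.
Extract every quantifier outward, since the variables are now distinct and don't occur free across branches:
  forall m. forall i. exists j. ((R(i) | F(m,m)) & ~R(j))
The prefix is forall m forall i exists j: 2 universal, 1 existential.

2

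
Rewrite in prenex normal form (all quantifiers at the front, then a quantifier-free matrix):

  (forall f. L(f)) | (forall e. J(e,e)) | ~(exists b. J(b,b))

forall f. forall e. forall b. (L(f) | J(e,e) | ~J(b,b))

Move each ¬ inward, flipping quantifiers it crosses:
  (forall f. L(f)) | (forall e. J(e,e)) | (forall b. ~J(b,b))
All bound variables are already distinct, so no renaming is needed.
Pull the quantifiers to the front (each side's bound variable is not free in the other side):
  forall f. forall e. forall b. (L(f) | J(e,e) | ~J(b,b))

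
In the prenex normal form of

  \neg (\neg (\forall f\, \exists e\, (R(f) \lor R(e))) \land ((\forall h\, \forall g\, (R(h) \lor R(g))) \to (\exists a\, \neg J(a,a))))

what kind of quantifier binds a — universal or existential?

universal

Rewrite implications/biconditionals: A → B as ¬A ∨ B.
  \neg (\neg (\forall f\, \exists e\, (R(f) \lor R(e))) \land (\neg (\forall h\, \forall g\, (R(h) \lor R(g))) \lor (\exists a\, \neg J(a,a))))
Drive negations inward (¬∀x A ≡ ∃x ¬A, ¬∃x A ≡ ∀x ¬A, De Morgan for ∧/∨):
  (\forall f\, \exists e\, (R(f) \lor R(e))) \lor (\forall h\, \forall g\, (R(h) \lor R(g))) \land (\forall a\, J(a,a))
All bound variables are already distinct, so no renaming is needed.
Extract every quantifier outward, since the variables are now distinct and don't occur free across branches:
  \forall f\, \exists e\, \forall h\, \forall g\, \forall a\, (R(f) \lor R(e) \lor (R(h) \lor R(g)) \land J(a,a))
The quantifier \exists a sits under an odd number of negations (counting the antecedent side of each →), so it flips to \forall a.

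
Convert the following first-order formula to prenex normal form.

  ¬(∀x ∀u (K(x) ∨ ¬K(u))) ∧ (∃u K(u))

∃x ∃u ∃r (¬K(x) ∧ K(u) ∧ K(r))

Push ¬ through the quantifiers and connectives to reach negation normal form:
  (∃x ∃u (¬K(x) ∧ K(u))) ∧ (∃u K(u))
Give each quantifier a distinct variable: u↦r.
  (∃x ∃u (¬K(x) ∧ K(u))) ∧ (∃r K(r))
Pull the quantifiers to the front (each side's bound variable is not free in the other side):
  ∃x ∃u ∃r (¬K(x) ∧ K(u) ∧ K(r))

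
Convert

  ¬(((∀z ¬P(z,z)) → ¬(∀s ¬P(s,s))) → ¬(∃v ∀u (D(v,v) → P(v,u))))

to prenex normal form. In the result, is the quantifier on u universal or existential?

Rewrite implications/biconditionals: A → B as ¬A ∨ B.
  ¬(¬(¬(∀z ¬P(z,z)) ∨ ¬(∀s ¬P(s,s))) ∨ ¬(∃v ∀u (¬D(v,v) ∨ P(v,u))))
Push ¬ through the quantifiers and connectives to reach negation normal form:
  ((∃z P(z,z)) ∨ (∃s P(s,s))) ∧ (∃v ∀u (¬D(v,v) ∨ P(v,u)))
Extract every quantifier outward, since the variables are now distinct and don't occur free across branches:
  ∃z ∃s ∃v ∀u ((P(z,z) ∨ P(s,s)) ∧ (¬D(v,v) ∨ P(v,u)))
The quantifier ∀u sits under an even number of negations (counting the antecedent side of each →), so it remains universal.

universal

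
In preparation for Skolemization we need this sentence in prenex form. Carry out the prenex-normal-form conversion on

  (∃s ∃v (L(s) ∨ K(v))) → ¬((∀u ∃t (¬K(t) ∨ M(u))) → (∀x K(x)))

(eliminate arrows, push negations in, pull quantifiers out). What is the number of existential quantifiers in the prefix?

2

Rewrite implications/biconditionals: A → B as ¬A ∨ B.
  ¬(∃s ∃v (L(s) ∨ K(v))) ∨ ¬(¬(∀u ∃t (¬K(t) ∨ M(u))) ∨ (∀x K(x)))
Push ¬ through the quantifiers and connectives to reach negation normal form:
  (∀s ∀v (¬L(s) ∧ ¬K(v))) ∨ (∀u ∃t (¬K(t) ∨ M(u))) ∧ (∃x ¬K(x))
All bound variables are already distinct, so no renaming is needed.
Extract every quantifier outward, since the variables are now distinct and don't occur free across branches:
  ∀s ∀v ∀u ∃t ∃x (¬L(s) ∧ ¬K(v) ∨ (¬K(t) ∨ M(u)) ∧ ¬K(x))
The prefix is ∀s ∀v ∀u ∃t ∃x: 3 universal, 2 existential.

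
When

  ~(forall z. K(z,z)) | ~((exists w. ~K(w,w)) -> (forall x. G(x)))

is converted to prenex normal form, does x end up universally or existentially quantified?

existential

Rewrite implications/biconditionals: A → B as ¬A ∨ B.
  ~(forall z. K(z,z)) | ~(~(exists w. ~K(w,w)) | (forall x. G(x)))
Drive negations inward (¬∀x A ≡ ∃x ¬A, ¬∃x A ≡ ∀x ¬A, De Morgan for ∧/∨):
  (exists z. ~K(z,z)) | (exists w. ~K(w,w)) & (exists x. ~G(x))
Pull the quantifiers to the front (each side's bound variable is not free in the other side):
  exists z. exists w. exists x. (~K(z,z) | ~K(w,w) & ~G(x))
The quantifier forall x sits under an odd number of negations (counting the antecedent side of each →), so it flips to exists x.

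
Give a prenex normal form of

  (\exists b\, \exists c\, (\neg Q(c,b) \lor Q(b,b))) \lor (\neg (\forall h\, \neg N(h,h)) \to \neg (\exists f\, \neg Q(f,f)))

Eliminate → and ↔ using ¬ and ∨.
  (\exists b\, \exists c\, (\neg Q(c,b) \lor Q(b,b))) \lor \neg \neg (\forall h\, \neg N(h,h)) \lor \neg (\exists f\, \neg Q(f,f))
Move each ¬ inward, flipping quantifiers it crosses:
  (\exists b\, \exists c\, (\neg Q(c,b) \lor Q(b,b))) \lor (\forall h\, \neg N(h,h)) \lor (\forall f\, Q(f,f))
Pull the quantifiers to the front (each side's bound variable is not free in the other side):
  \exists b\, \exists c\, \forall h\, \forall f\, (\neg Q(c,b) \lor Q(b,b) \lor \neg N(h,h) \lor Q(f,f))

\exists b\, \exists c\, \forall h\, \forall f\, (\neg Q(c,b) \lor Q(b,b) \lor \neg N(h,h) \lor Q(f,f))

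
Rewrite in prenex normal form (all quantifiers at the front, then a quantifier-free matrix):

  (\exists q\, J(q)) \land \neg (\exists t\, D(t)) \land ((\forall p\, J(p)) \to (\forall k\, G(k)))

\exists q\, \forall t\, \exists p\, \forall k\, (J(q) \land \neg D(t) \land (\neg J(p) \lor G(k)))

Rewrite implications/biconditionals: A → B as ¬A ∨ B.
  (\exists q\, J(q)) \land \neg (\exists t\, D(t)) \land (\neg (\forall p\, J(p)) \lor (\forall k\, G(k)))
Push ¬ through the quantifiers and connectives to reach negation normal form:
  (\exists q\, J(q)) \land (\forall t\, \neg D(t)) \land ((\exists p\, \neg J(p)) \lor (\forall k\, G(k)))
All bound variables are already distinct, so no renaming is needed.
Finally move all quantifiers to the prefix:
  \exists q\, \forall t\, \exists p\, \forall k\, (J(q) \land \neg D(t) \land (\neg J(p) \lor G(k)))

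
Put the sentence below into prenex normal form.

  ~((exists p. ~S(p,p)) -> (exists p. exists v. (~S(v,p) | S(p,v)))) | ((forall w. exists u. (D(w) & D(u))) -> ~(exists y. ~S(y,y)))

exists p. forall z. forall v. exists w. forall u. forall y. (~S(p,p) & S(v,z) & ~S(z,v) | ~D(w) | ~D(u) | S(y,y))

Rewrite implications/biconditionals: A → B as ¬A ∨ B.
  ~(~(exists p. ~S(p,p)) | (exists p. exists v. (~S(v,p) | S(p,v)))) | ~(forall w. exists u. (D(w) & D(u))) | ~(exists y. ~S(y,y))
Push ¬ through the quantifiers and connectives to reach negation normal form:
  (exists p. ~S(p,p)) & (forall p. forall v. (S(v,p) & ~S(p,v))) | (exists w. forall u. (~D(w) | ~D(u))) | (forall y. S(y,y))
Rename bound variables to avoid capture: p↦z.
  (exists p. ~S(p,p)) & (forall z. forall v. (S(v,z) & ~S(z,v))) | (exists w. forall u. (~D(w) | ~D(u))) | (forall y. S(y,y))
Finally move all quantifiers to the prefix:
  exists p. forall z. forall v. exists w. forall u. forall y. (~S(p,p) & S(v,z) & ~S(z,v) | ~D(w) | ~D(u) | S(y,y))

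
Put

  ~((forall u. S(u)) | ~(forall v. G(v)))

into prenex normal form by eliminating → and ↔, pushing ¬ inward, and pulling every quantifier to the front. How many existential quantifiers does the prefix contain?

1

Push ¬ through the quantifiers and connectives to reach negation normal form:
  (exists u. ~S(u)) & (forall v. G(v))
All bound variables are already distinct, so no renaming is needed.
Finally move all quantifiers to the prefix:
  exists u. forall v. (~S(u) & G(v))
The prefix is exists u forall v: 1 universal, 1 existential.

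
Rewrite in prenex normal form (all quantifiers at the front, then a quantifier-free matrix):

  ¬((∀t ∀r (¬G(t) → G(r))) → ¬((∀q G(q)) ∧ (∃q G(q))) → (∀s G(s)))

Rewrite implications/biconditionals: A → B as ¬A ∨ B.
  ¬(¬(∀t ∀r (¬¬G(t) ∨ G(r))) ∨ ¬¬((∀q G(q)) ∧ (∃q G(q))) ∨ (∀s G(s)))
Drive negations inward (¬∀x A ≡ ∃x ¬A, ¬∃x A ≡ ∀x ¬A, De Morgan for ∧/∨):
  (∀t ∀r (G(t) ∨ G(r))) ∧ ((∃q ¬G(q)) ∨ (∀q ¬G(q))) ∧ (∃s ¬G(s))
Standardize variables apart so no two quantifiers bind the same name: q↦u.
  (∀t ∀r (G(t) ∨ G(r))) ∧ ((∃q ¬G(q)) ∨ (∀u ¬G(u))) ∧ (∃s ¬G(s))
Extract every quantifier outward, since the variables are now distinct and don't occur free across branches:
  ∀t ∀r ∃q ∀u ∃s ((G(t) ∨ G(r)) ∧ (¬G(q) ∨ ¬G(u)) ∧ ¬G(s))

∀t ∀r ∃q ∀u ∃s ((G(t) ∨ G(r)) ∧ (¬G(q) ∨ ¬G(u)) ∧ ¬G(s))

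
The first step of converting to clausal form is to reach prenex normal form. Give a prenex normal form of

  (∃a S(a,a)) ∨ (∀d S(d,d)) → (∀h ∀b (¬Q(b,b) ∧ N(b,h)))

∀a ∃d ∀h ∀b (¬S(a,a) ∧ ¬S(d,d) ∨ ¬Q(b,b) ∧ N(b,h))

Rewrite implications/biconditionals: A → B as ¬A ∨ B.
  ¬((∃a S(a,a)) ∨ (∀d S(d,d))) ∨ (∀h ∀b (¬Q(b,b) ∧ N(b,h)))
Push ¬ through the quantifiers and connectives to reach negation normal form:
  (∀a ¬S(a,a)) ∧ (∃d ¬S(d,d)) ∨ (∀h ∀b (¬Q(b,b) ∧ N(b,h)))
All bound variables are already distinct, so no renaming is needed.
Pull the quantifiers to the front (each side's bound variable is not free in the other side):
  ∀a ∃d ∀h ∀b (¬S(a,a) ∧ ¬S(d,d) ∨ ¬Q(b,b) ∧ N(b,h))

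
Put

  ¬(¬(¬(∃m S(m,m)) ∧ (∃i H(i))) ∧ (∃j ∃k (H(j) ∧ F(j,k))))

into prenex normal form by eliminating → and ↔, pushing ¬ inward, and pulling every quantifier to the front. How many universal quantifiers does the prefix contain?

3

Drive negations inward (¬∀x A ≡ ∃x ¬A, ¬∃x A ≡ ∀x ¬A, De Morgan for ∧/∨):
  (∀m ¬S(m,m)) ∧ (∃i H(i)) ∨ (∀j ∀k (¬H(j) ∨ ¬F(j,k)))
Finally move all quantifiers to the prefix:
  ∀m ∃i ∀j ∀k (¬S(m,m) ∧ H(i) ∨ ¬H(j) ∨ ¬F(j,k))
The prefix is ∀m ∃i ∀j ∀k: 3 universal, 1 existential.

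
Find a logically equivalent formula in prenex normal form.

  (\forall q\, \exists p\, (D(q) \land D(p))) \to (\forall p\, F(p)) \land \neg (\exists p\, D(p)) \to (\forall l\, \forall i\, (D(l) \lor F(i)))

Eliminate → and ↔ using ¬ and ∨.
  \neg (\forall q\, \exists p\, (D(q) \land D(p))) \lor \neg ((\forall p\, F(p)) \land \neg (\exists p\, D(p))) \lor (\forall l\, \forall i\, (D(l) \lor F(i)))
Push ¬ through the quantifiers and connectives to reach negation normal form:
  (\exists q\, \forall p\, (\neg D(q) \lor \neg D(p))) \lor (\exists p\, \neg F(p)) \lor (\exists p\, D(p)) \lor (\forall l\, \forall i\, (D(l) \lor F(i)))
Rename bound variables to avoid capture: p↦u1, p↦x1.
  (\exists q\, \forall p\, (\neg D(q) \lor \neg D(p))) \lor (\exists u1\, \neg F(u1)) \lor (\exists x1\, D(x1)) \lor (\forall l\, \forall i\, (D(l) \lor F(i)))
Pull the quantifiers to the front (each side's bound variable is not free in the other side):
  \exists q\, \forall p\, \exists u1\, \exists x1\, \forall l\, \forall i\, (\neg D(q) \lor \neg D(p) \lor \neg F(u1) \lor D(x1) \lor D(l) \lor F(i))

\exists q\, \forall p\, \exists u1\, \exists x1\, \forall l\, \forall i\, (\neg D(q) \lor \neg D(p) \lor \neg F(u1) \lor D(x1) \lor D(l) \lor F(i))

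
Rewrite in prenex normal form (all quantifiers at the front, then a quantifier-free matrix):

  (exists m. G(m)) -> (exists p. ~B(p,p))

forall m. exists p. (~G(m) | ~B(p,p))

Rewrite implications/biconditionals: A → B as ¬A ∨ B.
  ~(exists m. G(m)) | (exists p. ~B(p,p))
Move each ¬ inward, flipping quantifiers it crosses:
  (forall m. ~G(m)) | (exists p. ~B(p,p))
All bound variables are already distinct, so no renaming is needed.
Finally move all quantifiers to the prefix:
  forall m. exists p. (~G(m) | ~B(p,p))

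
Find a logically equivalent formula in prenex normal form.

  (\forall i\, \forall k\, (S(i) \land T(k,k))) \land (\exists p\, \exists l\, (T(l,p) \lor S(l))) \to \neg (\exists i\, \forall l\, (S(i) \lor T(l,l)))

\exists i\, \exists k\, \forall p\, \forall l\, \forall z1\, \exists y1\, (\neg S(i) \lor \neg T(k,k) \lor \neg T(l,p) \land \neg S(l) \lor \neg S(z1) \land \neg T(y1,y1))

Eliminate → and ↔ using ¬ and ∨.
  \neg ((\forall i\, \forall k\, (S(i) \land T(k,k))) \land (\exists p\, \exists l\, (T(l,p) \lor S(l)))) \lor \neg (\exists i\, \forall l\, (S(i) \lor T(l,l)))
Move each ¬ inward, flipping quantifiers it crosses:
  (\exists i\, \exists k\, (\neg S(i) \lor \neg T(k,k))) \lor (\forall p\, \forall l\, (\neg T(l,p) \land \neg S(l))) \lor (\forall i\, \exists l\, (\neg S(i) \land \neg T(l,l)))
Standardize variables apart so no two quantifiers bind the same name: i↦z1, l↦y1.
  (\exists i\, \exists k\, (\neg S(i) \lor \neg T(k,k))) \lor (\forall p\, \forall l\, (\neg T(l,p) \land \neg S(l))) \lor (\forall z1\, \exists y1\, (\neg S(z1) \land \neg T(y1,y1)))
Extract every quantifier outward, since the variables are now distinct and don't occur free across branches:
  \exists i\, \exists k\, \forall p\, \forall l\, \forall z1\, \exists y1\, (\neg S(i) \lor \neg T(k,k) \lor \neg T(l,p) \land \neg S(l) \lor \neg S(z1) \land \neg T(y1,y1))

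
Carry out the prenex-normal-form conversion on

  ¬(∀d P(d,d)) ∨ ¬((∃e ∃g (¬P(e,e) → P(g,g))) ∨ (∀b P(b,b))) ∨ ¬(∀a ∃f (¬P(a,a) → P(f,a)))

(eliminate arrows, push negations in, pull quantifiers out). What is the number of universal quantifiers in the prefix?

Eliminate → and ↔ using ¬ and ∨.
  ¬(∀d P(d,d)) ∨ ¬((∃e ∃g (¬¬P(e,e) ∨ P(g,g))) ∨ (∀b P(b,b))) ∨ ¬(∀a ∃f (¬¬P(a,a) ∨ P(f,a)))
Push ¬ through the quantifiers and connectives to reach negation normal form:
  (∃d ¬P(d,d)) ∨ (∀e ∀g (¬P(e,e) ∧ ¬P(g,g))) ∧ (∃b ¬P(b,b)) ∨ (∃a ∀f (¬P(a,a) ∧ ¬P(f,a)))
All bound variables are already distinct, so no renaming is needed.
Finally move all quantifiers to the prefix:
  ∃d ∀e ∀g ∃b ∃a ∀f (¬P(d,d) ∨ ¬P(e,e) ∧ ¬P(g,g) ∧ ¬P(b,b) ∨ ¬P(a,a) ∧ ¬P(f,a))
The prefix is ∃d ∀e ∀g ∃b ∃a ∀f: 3 universal, 3 existential.

3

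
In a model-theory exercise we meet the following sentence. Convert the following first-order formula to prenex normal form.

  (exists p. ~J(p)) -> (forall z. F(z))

forall p. forall z. (J(p) | F(z))

Eliminate → and ↔ using ¬ and ∨.
  ~(exists p. ~J(p)) | (forall z. F(z))
Push ¬ through the quantifiers and connectives to reach negation normal form:
  (forall p. J(p)) | (forall z. F(z))
Extract every quantifier outward, since the variables are now distinct and don't occur free across branches:
  forall p. forall z. (J(p) | F(z))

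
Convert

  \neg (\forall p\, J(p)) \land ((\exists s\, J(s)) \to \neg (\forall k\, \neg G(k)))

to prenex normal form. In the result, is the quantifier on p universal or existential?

existential

First replace A → B with ¬A ∨ B.
  \neg (\forall p\, J(p)) \land (\neg (\exists s\, J(s)) \lor \neg (\forall k\, \neg G(k)))
Drive negations inward (¬∀x A ≡ ∃x ¬A, ¬∃x A ≡ ∀x ¬A, De Morgan for ∧/∨):
  (\exists p\, \neg J(p)) \land ((\forall s\, \neg J(s)) \lor (\exists k\, G(k)))
Pull the quantifiers to the front (each side's bound variable is not free in the other side):
  \exists p\, \forall s\, \exists k\, (\neg J(p) \land (\neg J(s) \lor G(k)))
The quantifier \forall p sits under an odd number of negations (counting the antecedent side of each →), so it flips to \exists p.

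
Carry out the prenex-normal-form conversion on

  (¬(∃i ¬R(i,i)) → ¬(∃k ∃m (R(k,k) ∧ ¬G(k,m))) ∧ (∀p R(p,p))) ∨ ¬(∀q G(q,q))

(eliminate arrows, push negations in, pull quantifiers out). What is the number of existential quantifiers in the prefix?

2

Rewrite implications/biconditionals: A → B as ¬A ∨ B.
  ¬¬(∃i ¬R(i,i)) ∨ ¬(∃k ∃m (R(k,k) ∧ ¬G(k,m))) ∧ (∀p R(p,p)) ∨ ¬(∀q G(q,q))
Push ¬ through the quantifiers and connectives to reach negation normal form:
  (∃i ¬R(i,i)) ∨ (∀k ∀m (¬R(k,k) ∨ G(k,m))) ∧ (∀p R(p,p)) ∨ (∃q ¬G(q,q))
Extract every quantifier outward, since the variables are now distinct and don't occur free across branches:
  ∃i ∀k ∀m ∀p ∃q (¬R(i,i) ∨ (¬R(k,k) ∨ G(k,m)) ∧ R(p,p) ∨ ¬G(q,q))
The prefix is ∃i ∀k ∀m ∀p ∃q: 3 universal, 2 existential.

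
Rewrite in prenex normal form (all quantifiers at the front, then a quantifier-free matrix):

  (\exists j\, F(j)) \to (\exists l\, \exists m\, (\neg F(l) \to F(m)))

Rewrite implications/biconditionals: A → B as ¬A ∨ B.
  \neg (\exists j\, F(j)) \lor (\exists l\, \exists m\, (\neg \neg F(l) \lor F(m)))
Move each ¬ inward, flipping quantifiers it crosses:
  (\forall j\, \neg F(j)) \lor (\exists l\, \exists m\, (F(l) \lor F(m)))
Finally move all quantifiers to the prefix:
  \forall j\, \exists l\, \exists m\, (\neg F(j) \lor F(l) \lor F(m))

\forall j\, \exists l\, \exists m\, (\neg F(j) \lor F(l) \lor F(m))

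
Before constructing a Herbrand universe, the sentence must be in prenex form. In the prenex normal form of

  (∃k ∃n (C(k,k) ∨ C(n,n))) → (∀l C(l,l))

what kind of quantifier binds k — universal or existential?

Eliminate → and ↔ using ¬ and ∨.
  ¬(∃k ∃n (C(k,k) ∨ C(n,n))) ∨ (∀l C(l,l))
Push ¬ through the quantifiers and connectives to reach negation normal form:
  (∀k ∀n (¬C(k,k) ∧ ¬C(n,n))) ∨ (∀l C(l,l))
All bound variables are already distinct, so no renaming is needed.
Finally move all quantifiers to the prefix:
  ∀k ∀n ∀l (¬C(k,k) ∧ ¬C(n,n) ∨ C(l,l))
The quantifier ∃k sits under an odd number of negations (counting the antecedent side of each →), so it flips to ∀k.

universal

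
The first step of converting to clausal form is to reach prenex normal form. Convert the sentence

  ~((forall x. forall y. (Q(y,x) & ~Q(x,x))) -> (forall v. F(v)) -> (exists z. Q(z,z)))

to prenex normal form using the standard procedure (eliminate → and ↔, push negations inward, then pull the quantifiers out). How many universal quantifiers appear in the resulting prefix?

Eliminate → and ↔ using ¬ and ∨.
  ~(~(forall x. forall y. (Q(y,x) & ~Q(x,x))) | ~(forall v. F(v)) | (exists z. Q(z,z)))
Push ¬ through the quantifiers and connectives to reach negation normal form:
  (forall x. forall y. (Q(y,x) & ~Q(x,x))) & (forall v. F(v)) & (forall z. ~Q(z,z))
All bound variables are already distinct, so no renaming is needed.
Extract every quantifier outward, since the variables are now distinct and don't occur free across branches:
  forall x. forall y. forall v. forall z. (Q(y,x) & ~Q(x,x) & F(v) & ~Q(z,z))
The prefix is forall x forall y forall v forall z: 4 universal, 0 existential.

4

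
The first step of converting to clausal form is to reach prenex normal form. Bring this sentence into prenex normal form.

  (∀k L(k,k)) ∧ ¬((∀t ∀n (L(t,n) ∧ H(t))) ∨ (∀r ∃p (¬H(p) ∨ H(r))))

Push ¬ through the quantifiers and connectives to reach negation normal form:
  (∀k L(k,k)) ∧ (∃t ∃n (¬L(t,n) ∨ ¬H(t))) ∧ (∃r ∀p (H(p) ∧ ¬H(r)))
All bound variables are already distinct, so no renaming is needed.
Extract every quantifier outward, since the variables are now distinct and don't occur free across branches:
  ∀k ∃t ∃n ∃r ∀p (L(k,k) ∧ (¬L(t,n) ∨ ¬H(t)) ∧ H(p) ∧ ¬H(r))

∀k ∃t ∃n ∃r ∀p (L(k,k) ∧ (¬L(t,n) ∨ ¬H(t)) ∧ H(p) ∧ ¬H(r))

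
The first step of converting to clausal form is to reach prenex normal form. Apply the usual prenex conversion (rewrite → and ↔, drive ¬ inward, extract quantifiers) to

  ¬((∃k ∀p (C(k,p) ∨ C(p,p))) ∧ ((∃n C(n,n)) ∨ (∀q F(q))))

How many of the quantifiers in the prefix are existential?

2

Drive negations inward (¬∀x A ≡ ∃x ¬A, ¬∃x A ≡ ∀x ¬A, De Morgan for ∧/∨):
  (∀k ∃p (¬C(k,p) ∧ ¬C(p,p))) ∨ (∀n ¬C(n,n)) ∧ (∃q ¬F(q))
All bound variables are already distinct, so no renaming is needed.
Pull the quantifiers to the front (each side's bound variable is not free in the other side):
  ∀k ∃p ∀n ∃q (¬C(k,p) ∧ ¬C(p,p) ∨ ¬C(n,n) ∧ ¬F(q))
The prefix is ∀k ∃p ∀n ∃q: 2 universal, 2 existential.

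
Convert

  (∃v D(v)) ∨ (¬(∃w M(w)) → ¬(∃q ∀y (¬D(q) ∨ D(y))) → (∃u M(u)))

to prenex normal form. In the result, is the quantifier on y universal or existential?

Eliminate → and ↔ using ¬ and ∨.
  (∃v D(v)) ∨ ¬¬(∃w M(w)) ∨ ¬¬(∃q ∀y (¬D(q) ∨ D(y))) ∨ (∃u M(u))
Push ¬ through the quantifiers and connectives to reach negation normal form:
  (∃v D(v)) ∨ (∃w M(w)) ∨ (∃q ∀y (¬D(q) ∨ D(y))) ∨ (∃u M(u))
All bound variables are already distinct, so no renaming is needed.
Pull the quantifiers to the front (each side's bound variable is not free in the other side):
  ∃v ∃w ∃q ∀y ∃u (D(v) ∨ M(w) ∨ ¬D(q) ∨ D(y) ∨ M(u))
The quantifier ∀y sits under an even number of negations (counting the antecedent side of each →), so it remains universal.

universal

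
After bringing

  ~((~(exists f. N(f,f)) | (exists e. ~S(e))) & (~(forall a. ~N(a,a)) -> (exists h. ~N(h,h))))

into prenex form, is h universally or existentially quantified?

universal

First replace A → B with ¬A ∨ B.
  ~((~(exists f. N(f,f)) | (exists e. ~S(e))) & (~~(forall a. ~N(a,a)) | (exists h. ~N(h,h))))
Drive negations inward (¬∀x A ≡ ∃x ¬A, ¬∃x A ≡ ∀x ¬A, De Morgan for ∧/∨):
  (exists f. N(f,f)) & (forall e. S(e)) | (exists a. N(a,a)) & (forall h. N(h,h))
All bound variables are already distinct, so no renaming is needed.
Finally move all quantifiers to the prefix:
  exists f. forall e. exists a. forall h. (N(f,f) & S(e) | N(a,a) & N(h,h))
The quantifier exists h sits under an odd number of negations (counting the antecedent side of each →), so it flips to forall h.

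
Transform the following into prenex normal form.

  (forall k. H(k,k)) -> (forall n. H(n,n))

exists k. forall n. (~H(k,k) | H(n,n))

First replace A → B with ¬A ∨ B.
  ~(forall k. H(k,k)) | (forall n. H(n,n))
Drive negations inward (¬∀x A ≡ ∃x ¬A, ¬∃x A ≡ ∀x ¬A, De Morgan for ∧/∨):
  (exists k. ~H(k,k)) | (forall n. H(n,n))
Finally move all quantifiers to the prefix:
  exists k. forall n. (~H(k,k) | H(n,n))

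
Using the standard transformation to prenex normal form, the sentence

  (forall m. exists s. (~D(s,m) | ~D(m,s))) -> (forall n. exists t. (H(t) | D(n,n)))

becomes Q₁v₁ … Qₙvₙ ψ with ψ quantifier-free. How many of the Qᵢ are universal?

2

First replace A → B with ¬A ∨ B.
  ~(forall m. exists s. (~D(s,m) | ~D(m,s))) | (forall n. exists t. (H(t) | D(n,n)))
Drive negations inward (¬∀x A ≡ ∃x ¬A, ¬∃x A ≡ ∀x ¬A, De Morgan for ∧/∨):
  (exists m. forall s. (D(s,m) & D(m,s))) | (forall n. exists t. (H(t) | D(n,n)))
All bound variables are already distinct, so no renaming is needed.
Finally move all quantifiers to the prefix:
  exists m. forall s. forall n. exists t. (D(s,m) & D(m,s) | H(t) | D(n,n))
The prefix is exists m forall s forall n exists t: 2 universal, 2 existential.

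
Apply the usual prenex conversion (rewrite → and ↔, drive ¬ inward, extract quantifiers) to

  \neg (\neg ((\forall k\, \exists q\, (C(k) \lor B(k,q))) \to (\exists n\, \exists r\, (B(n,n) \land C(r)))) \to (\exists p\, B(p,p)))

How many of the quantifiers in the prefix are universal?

Rewrite implications/biconditionals: A → B as ¬A ∨ B.
  \neg (\neg \neg (\neg (\forall k\, \exists q\, (C(k) \lor B(k,q))) \lor (\exists n\, \exists r\, (B(n,n) \land C(r)))) \lor (\exists p\, B(p,p)))
Push ¬ through the quantifiers and connectives to reach negation normal form:
  (\forall k\, \exists q\, (C(k) \lor B(k,q))) \land (\forall n\, \forall r\, (\neg B(n,n) \lor \neg C(r))) \land (\forall p\, \neg B(p,p))
Extract every quantifier outward, since the variables are now distinct and don't occur free across branches:
  \forall k\, \exists q\, \forall n\, \forall r\, \forall p\, ((C(k) \lor B(k,q)) \land (\neg B(n,n) \lor \neg C(r)) \land \neg B(p,p))
The prefix is \forall k \exists q \forall n \forall r \forall p: 4 universal, 1 existential.

4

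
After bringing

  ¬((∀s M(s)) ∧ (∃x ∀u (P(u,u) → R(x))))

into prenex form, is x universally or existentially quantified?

Eliminate → and ↔ using ¬ and ∨.
  ¬((∀s M(s)) ∧ (∃x ∀u (¬P(u,u) ∨ R(x))))
Drive negations inward (¬∀x A ≡ ∃x ¬A, ¬∃x A ≡ ∀x ¬A, De Morgan for ∧/∨):
  (∃s ¬M(s)) ∨ (∀x ∃u (P(u,u) ∧ ¬R(x)))
All bound variables are already distinct, so no renaming is needed.
Finally move all quantifiers to the prefix:
  ∃s ∀x ∃u (¬M(s) ∨ P(u,u) ∧ ¬R(x))
The quantifier ∃x sits under an odd number of negations (counting the antecedent side of each →), so it flips to ∀x.

universal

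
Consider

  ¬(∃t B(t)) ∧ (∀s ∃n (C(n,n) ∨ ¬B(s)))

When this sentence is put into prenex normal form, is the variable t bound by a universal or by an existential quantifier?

Push ¬ through the quantifiers and connectives to reach negation normal form:
  (∀t ¬B(t)) ∧ (∀s ∃n (C(n,n) ∨ ¬B(s)))
All bound variables are already distinct, so no renaming is needed.
Pull the quantifiers to the front (each side's bound variable is not free in the other side):
  ∀t ∀s ∃n (¬B(t) ∧ (C(n,n) ∨ ¬B(s)))
The quantifier ∃t sits under an odd number of negations, so it flips to ∀t.

universal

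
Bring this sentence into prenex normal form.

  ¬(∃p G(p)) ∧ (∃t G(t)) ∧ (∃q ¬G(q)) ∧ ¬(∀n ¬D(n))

∀p ∃t ∃q ∃n (¬G(p) ∧ G(t) ∧ ¬G(q) ∧ D(n))

Push ¬ through the quantifiers and connectives to reach negation normal form:
  (∀p ¬G(p)) ∧ (∃t G(t)) ∧ (∃q ¬G(q)) ∧ (∃n D(n))
Finally move all quantifiers to the prefix:
  ∀p ∃t ∃q ∃n (¬G(p) ∧ G(t) ∧ ¬G(q) ∧ D(n))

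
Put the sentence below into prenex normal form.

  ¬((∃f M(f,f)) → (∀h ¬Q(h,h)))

First replace A → B with ¬A ∨ B.
  ¬(¬(∃f M(f,f)) ∨ (∀h ¬Q(h,h)))
Drive negations inward (¬∀x A ≡ ∃x ¬A, ¬∃x A ≡ ∀x ¬A, De Morgan for ∧/∨):
  (∃f M(f,f)) ∧ (∃h Q(h,h))
Extract every quantifier outward, since the variables are now distinct and don't occur free across branches:
  ∃f ∃h (M(f,f) ∧ Q(h,h))

∃f ∃h (M(f,f) ∧ Q(h,h))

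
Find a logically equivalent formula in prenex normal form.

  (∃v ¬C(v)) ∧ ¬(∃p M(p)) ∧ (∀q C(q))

Drive negations inward (¬∀x A ≡ ∃x ¬A, ¬∃x A ≡ ∀x ¬A, De Morgan for ∧/∨):
  (∃v ¬C(v)) ∧ (∀p ¬M(p)) ∧ (∀q C(q))
Finally move all quantifiers to the prefix:
  ∃v ∀p ∀q (¬C(v) ∧ ¬M(p) ∧ C(q))

∃v ∀p ∀q (¬C(v) ∧ ¬M(p) ∧ C(q))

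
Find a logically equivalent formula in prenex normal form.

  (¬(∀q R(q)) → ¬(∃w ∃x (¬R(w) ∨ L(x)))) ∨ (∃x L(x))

∀q ∀w ∀x ∃p (R(q) ∨ R(w) ∧ ¬L(x) ∨ L(p))

Rewrite implications/biconditionals: A → B as ¬A ∨ B.
  ¬¬(∀q R(q)) ∨ ¬(∃w ∃x (¬R(w) ∨ L(x))) ∨ (∃x L(x))
Push ¬ through the quantifiers and connectives to reach negation normal form:
  (∀q R(q)) ∨ (∀w ∀x (R(w) ∧ ¬L(x))) ∨ (∃x L(x))
Give each quantifier a distinct variable: x↦p.
  (∀q R(q)) ∨ (∀w ∀x (R(w) ∧ ¬L(x))) ∨ (∃p L(p))
Extract every quantifier outward, since the variables are now distinct and don't occur free across branches:
  ∀q ∀w ∀x ∃p (R(q) ∨ R(w) ∧ ¬L(x) ∨ L(p))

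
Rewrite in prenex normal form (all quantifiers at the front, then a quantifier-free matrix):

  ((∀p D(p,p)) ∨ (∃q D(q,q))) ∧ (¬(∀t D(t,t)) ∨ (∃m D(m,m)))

Move each ¬ inward, flipping quantifiers it crosses:
  ((∀p D(p,p)) ∨ (∃q D(q,q))) ∧ ((∃t ¬D(t,t)) ∨ (∃m D(m,m)))
All bound variables are already distinct, so no renaming is needed.
Finally move all quantifiers to the prefix:
  ∀p ∃q ∃t ∃m ((D(p,p) ∨ D(q,q)) ∧ (¬D(t,t) ∨ D(m,m)))

∀p ∃q ∃t ∃m ((D(p,p) ∨ D(q,q)) ∧ (¬D(t,t) ∨ D(m,m)))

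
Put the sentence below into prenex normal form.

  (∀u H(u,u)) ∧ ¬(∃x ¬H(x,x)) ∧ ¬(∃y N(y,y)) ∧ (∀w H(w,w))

∀u ∀x ∀y ∀w (H(u,u) ∧ H(x,x) ∧ ¬N(y,y) ∧ H(w,w))

Drive negations inward (¬∀x A ≡ ∃x ¬A, ¬∃x A ≡ ∀x ¬A, De Morgan for ∧/∨):
  (∀u H(u,u)) ∧ (∀x H(x,x)) ∧ (∀y ¬N(y,y)) ∧ (∀w H(w,w))
Finally move all quantifiers to the prefix:
  ∀u ∀x ∀y ∀w (H(u,u) ∧ H(x,x) ∧ ¬N(y,y) ∧ H(w,w))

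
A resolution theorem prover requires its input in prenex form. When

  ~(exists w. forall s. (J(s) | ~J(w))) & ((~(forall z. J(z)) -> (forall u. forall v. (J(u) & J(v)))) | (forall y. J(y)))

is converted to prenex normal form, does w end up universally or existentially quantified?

universal

First replace A → B with ¬A ∨ B.
  ~(exists w. forall s. (J(s) | ~J(w))) & (~~(forall z. J(z)) | (forall u. forall v. (J(u) & J(v))) | (forall y. J(y)))
Drive negations inward (¬∀x A ≡ ∃x ¬A, ¬∃x A ≡ ∀x ¬A, De Morgan for ∧/∨):
  (forall w. exists s. (~J(s) & J(w))) & ((forall z. J(z)) | (forall u. forall v. (J(u) & J(v))) | (forall y. J(y)))
All bound variables are already distinct, so no renaming is needed.
Extract every quantifier outward, since the variables are now distinct and don't occur free across branches:
  forall w. exists s. forall z. forall u. forall v. forall y. (~J(s) & J(w) & (J(z) | J(u) & J(v) | J(y)))
The quantifier exists w sits under an odd number of negations (counting the antecedent side of each →), so it flips to forall w.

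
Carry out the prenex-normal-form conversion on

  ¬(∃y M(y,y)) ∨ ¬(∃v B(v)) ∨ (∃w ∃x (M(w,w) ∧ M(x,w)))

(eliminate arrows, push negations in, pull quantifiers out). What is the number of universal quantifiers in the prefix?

Push ¬ through the quantifiers and connectives to reach negation normal form:
  (∀y ¬M(y,y)) ∨ (∀v ¬B(v)) ∨ (∃w ∃x (M(w,w) ∧ M(x,w)))
All bound variables are already distinct, so no renaming is needed.
Pull the quantifiers to the front (each side's bound variable is not free in the other side):
  ∀y ∀v ∃w ∃x (¬M(y,y) ∨ ¬B(v) ∨ M(w,w) ∧ M(x,w))
The prefix is ∀y ∀v ∃w ∃x: 2 universal, 2 existential.

2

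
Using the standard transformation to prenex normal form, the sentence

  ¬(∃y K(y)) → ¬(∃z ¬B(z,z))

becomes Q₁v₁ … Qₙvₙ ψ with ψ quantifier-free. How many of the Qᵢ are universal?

Eliminate → and ↔ using ¬ and ∨.
  ¬¬(∃y K(y)) ∨ ¬(∃z ¬B(z,z))
Move each ¬ inward, flipping quantifiers it crosses:
  (∃y K(y)) ∨ (∀z B(z,z))
All bound variables are already distinct, so no renaming is needed.
Finally move all quantifiers to the prefix:
  ∃y ∀z (K(y) ∨ B(z,z))
The prefix is ∃y ∀z: 1 universal, 1 existential.

1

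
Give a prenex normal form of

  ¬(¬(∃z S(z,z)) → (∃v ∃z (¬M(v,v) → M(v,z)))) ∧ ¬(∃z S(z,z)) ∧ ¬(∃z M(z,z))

∀z ∀v ∀c ∀u1 ∀y1 (¬S(z,z) ∧ ¬M(v,v) ∧ ¬M(v,c) ∧ ¬S(u1,u1) ∧ ¬M(y1,y1))

Rewrite implications/biconditionals: A → B as ¬A ∨ B.
  ¬(¬¬(∃z S(z,z)) ∨ (∃v ∃z (¬¬M(v,v) ∨ M(v,z)))) ∧ ¬(∃z S(z,z)) ∧ ¬(∃z M(z,z))
Drive negations inward (¬∀x A ≡ ∃x ¬A, ¬∃x A ≡ ∀x ¬A, De Morgan for ∧/∨):
  (∀z ¬S(z,z)) ∧ (∀v ∀z (¬M(v,v) ∧ ¬M(v,z))) ∧ (∀z ¬S(z,z)) ∧ (∀z ¬M(z,z))
Standardize variables apart so no two quantifiers bind the same name: z↦c, z↦u1, z↦y1.
  (∀z ¬S(z,z)) ∧ (∀v ∀c (¬M(v,v) ∧ ¬M(v,c))) ∧ (∀u1 ¬S(u1,u1)) ∧ (∀y1 ¬M(y1,y1))
Extract every quantifier outward, since the variables are now distinct and don't occur free across branches:
  ∀z ∀v ∀c ∀u1 ∀y1 (¬S(z,z) ∧ ¬M(v,v) ∧ ¬M(v,c) ∧ ¬S(u1,u1) ∧ ¬M(y1,y1))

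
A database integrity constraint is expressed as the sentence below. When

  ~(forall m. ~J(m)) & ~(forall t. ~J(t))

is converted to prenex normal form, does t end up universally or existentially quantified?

existential

Drive negations inward (¬∀x A ≡ ∃x ¬A, ¬∃x A ≡ ∀x ¬A, De Morgan for ∧/∨):
  (exists m. J(m)) & (exists t. J(t))
All bound variables are already distinct, so no renaming is needed.
Extract every quantifier outward, since the variables are now distinct and don't occur free across branches:
  exists m. exists t. (J(m) & J(t))
The quantifier forall t sits under an odd number of negations, so it flips to exists t.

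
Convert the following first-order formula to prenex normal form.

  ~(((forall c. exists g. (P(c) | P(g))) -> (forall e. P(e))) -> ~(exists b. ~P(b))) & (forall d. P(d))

Eliminate → and ↔ using ¬ and ∨.
  ~(~(~(forall c. exists g. (P(c) | P(g))) | (forall e. P(e))) | ~(exists b. ~P(b))) & (forall d. P(d))
Drive negations inward (¬∀x A ≡ ∃x ¬A, ¬∃x A ≡ ∀x ¬A, De Morgan for ∧/∨):
  ((exists c. forall g. (~P(c) & ~P(g))) | (forall e. P(e))) & (exists b. ~P(b)) & (forall d. P(d))
All bound variables are already distinct, so no renaming is needed.
Extract every quantifier outward, since the variables are now distinct and don't occur free across branches:
  exists c. forall g. forall e. exists b. forall d. ((~P(c) & ~P(g) | P(e)) & ~P(b) & P(d))

exists c. forall g. forall e. exists b. forall d. ((~P(c) & ~P(g) | P(e)) & ~P(b) & P(d))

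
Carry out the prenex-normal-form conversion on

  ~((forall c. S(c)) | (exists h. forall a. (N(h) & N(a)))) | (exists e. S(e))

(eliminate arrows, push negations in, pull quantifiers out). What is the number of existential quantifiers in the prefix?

3

Drive negations inward (¬∀x A ≡ ∃x ¬A, ¬∃x A ≡ ∀x ¬A, De Morgan for ∧/∨):
  (exists c. ~S(c)) & (forall h. exists a. (~N(h) | ~N(a))) | (exists e. S(e))
All bound variables are already distinct, so no renaming is needed.
Finally move all quantifiers to the prefix:
  exists c. forall h. exists a. exists e. (~S(c) & (~N(h) | ~N(a)) | S(e))
The prefix is exists c forall h exists a exists e: 1 universal, 3 existential.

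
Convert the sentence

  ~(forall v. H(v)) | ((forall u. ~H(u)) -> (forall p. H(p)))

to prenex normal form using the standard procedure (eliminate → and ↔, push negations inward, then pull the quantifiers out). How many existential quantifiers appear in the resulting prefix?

2

Eliminate → and ↔ using ¬ and ∨.
  ~(forall v. H(v)) | ~(forall u. ~H(u)) | (forall p. H(p))
Push ¬ through the quantifiers and connectives to reach negation normal form:
  (exists v. ~H(v)) | (exists u. H(u)) | (forall p. H(p))
Finally move all quantifiers to the prefix:
  exists v. exists u. forall p. (~H(v) | H(u) | H(p))
The prefix is exists v exists u forall p: 1 universal, 2 existential.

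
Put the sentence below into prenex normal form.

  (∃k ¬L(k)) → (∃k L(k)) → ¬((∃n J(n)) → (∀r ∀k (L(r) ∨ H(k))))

∀k ∀w1 ∃n ∃r ∃x (L(k) ∨ ¬L(w1) ∨ J(n) ∧ ¬L(r) ∧ ¬H(x))

First replace A → B with ¬A ∨ B.
  ¬(∃k ¬L(k)) ∨ ¬(∃k L(k)) ∨ ¬(¬(∃n J(n)) ∨ (∀r ∀k (L(r) ∨ H(k))))
Push ¬ through the quantifiers and connectives to reach negation normal form:
  (∀k L(k)) ∨ (∀k ¬L(k)) ∨ (∃n J(n)) ∧ (∃r ∃k (¬L(r) ∧ ¬H(k)))
Standardize variables apart so no two quantifiers bind the same name: k↦w1, k↦x.
  (∀k L(k)) ∨ (∀w1 ¬L(w1)) ∨ (∃n J(n)) ∧ (∃r ∃x (¬L(r) ∧ ¬H(x)))
Pull the quantifiers to the front (each side's bound variable is not free in the other side):
  ∀k ∀w1 ∃n ∃r ∃x (L(k) ∨ ¬L(w1) ∨ J(n) ∧ ¬L(r) ∧ ¬H(x))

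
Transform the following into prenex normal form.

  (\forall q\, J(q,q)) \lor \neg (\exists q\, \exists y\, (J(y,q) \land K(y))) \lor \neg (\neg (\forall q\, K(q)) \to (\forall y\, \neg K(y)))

\forall q\, \forall u\, \forall y\, \exists z\, \exists v\, (J(q,q) \lor \neg J(y,u) \lor \neg K(y) \lor \neg K(z) \land K(v))

First replace A → B with ¬A ∨ B.
  (\forall q\, J(q,q)) \lor \neg (\exists q\, \exists y\, (J(y,q) \land K(y))) \lor \neg (\neg \neg (\forall q\, K(q)) \lor (\forall y\, \neg K(y)))
Push ¬ through the quantifiers and connectives to reach negation normal form:
  (\forall q\, J(q,q)) \lor (\forall q\, \forall y\, (\neg J(y,q) \lor \neg K(y))) \lor (\exists q\, \neg K(q)) \land (\exists y\, K(y))
Standardize variables apart so no two quantifiers bind the same name: q↦u, q↦z, y↦v.
  (\forall q\, J(q,q)) \lor (\forall u\, \forall y\, (\neg J(y,u) \lor \neg K(y))) \lor (\exists z\, \neg K(z)) \land (\exists v\, K(v))
Finally move all quantifiers to the prefix:
  \forall q\, \forall u\, \forall y\, \exists z\, \exists v\, (J(q,q) \lor \neg J(y,u) \lor \neg K(y) \lor \neg K(z) \land K(v))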